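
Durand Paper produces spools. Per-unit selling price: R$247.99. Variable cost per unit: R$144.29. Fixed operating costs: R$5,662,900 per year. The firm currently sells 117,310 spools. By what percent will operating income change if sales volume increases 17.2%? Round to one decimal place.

+32.2%

Contribution at this volume is 117,310 × R$103.70 = R$12,165,047.00.
Operating income = contribution − fixed costs = R$12,165,047.00 − R$5,662,900 = R$6,502,147.00.
Degree of operating leverage = R$12,165,047.00 / R$6,502,147.00 = 1.8709.
So EBIT moves 1.8709 × (+17.2%) = +32.2%.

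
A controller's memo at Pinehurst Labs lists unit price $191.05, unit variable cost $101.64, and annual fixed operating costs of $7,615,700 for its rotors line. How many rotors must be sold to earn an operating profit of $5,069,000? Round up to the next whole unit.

Unit CM = price − variable cost = $191.05 − $101.64 = $89.41.
Need Q such that Q × $89.41 − $7,615,700 = $5,069,000, i.e. Q = $12,684,700 / $89.41 = 141,871.16 → 141,872.

141,872 rotors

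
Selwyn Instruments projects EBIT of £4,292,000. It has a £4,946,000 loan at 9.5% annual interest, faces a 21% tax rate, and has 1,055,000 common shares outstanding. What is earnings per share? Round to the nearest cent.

Interest = £469,870.00, so EBT = £4,292,000 − £469,870.00 = £3,822,130.00.
Net income = £3,822,130.00 × (1 − 0.21) = £3,019,482.70.
EPS = £3,019,482.70 ÷ 1,055,000 = £2.86.

£2.86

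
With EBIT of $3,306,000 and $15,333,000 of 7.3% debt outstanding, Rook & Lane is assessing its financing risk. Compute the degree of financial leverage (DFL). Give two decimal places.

1.51

Annual interest charges come to $1,119,309.00.
Degree of financial leverage = EBIT / (EBIT − interest) = $3,306,000 / $2,186,691.00 = 1.5119.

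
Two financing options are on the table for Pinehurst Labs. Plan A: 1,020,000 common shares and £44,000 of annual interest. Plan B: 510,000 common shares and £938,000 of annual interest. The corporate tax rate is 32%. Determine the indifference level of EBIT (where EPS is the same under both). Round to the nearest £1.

At indifference, (EBIT − 44,000)(1 − t)/1,020,000 = (EBIT − 938,000)(1 − t)/510,000.
The (1 − t) factor cancels: (EBIT − 44,000) × 510,000 = (EBIT − 938,000) × 1,020,000.
EBIT × (1,020,000 − 510,000) = 938,000 × 1,020,000 − 44,000 × 510,000 = 934,320,000,000, so EBIT = 934,320,000,000 ÷ 510,000 = 1,832,000.00.

£1,832,000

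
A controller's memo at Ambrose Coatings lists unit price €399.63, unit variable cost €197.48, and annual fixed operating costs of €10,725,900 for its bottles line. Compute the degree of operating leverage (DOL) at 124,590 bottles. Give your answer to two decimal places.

1.74

Total contribution margin = 124,590 × €202.15 = €25,185,868.50.
Subtracting fixed costs: EBIT = €25,185,868.50 − €10,725,900 = €14,459,968.50.
Degree of operating leverage = €25,185,868.50 / €14,459,968.50 = 1.7418.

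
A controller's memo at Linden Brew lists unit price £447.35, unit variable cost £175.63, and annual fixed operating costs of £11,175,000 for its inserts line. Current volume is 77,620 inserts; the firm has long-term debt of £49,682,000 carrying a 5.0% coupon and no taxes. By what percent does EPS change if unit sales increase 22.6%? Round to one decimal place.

+64.1%

At 77,620 units, contribution = 77,620 × £271.72 = £21,090,906.40.
Operating income = contribution − fixed costs = £21,090,906.40 − £11,175,000 = £9,915,906.40.
Interest = £2,484,100.00, so EBIT − I = £7,431,806.40.
Degree of combined leverage = contribution ÷ (EBIT − I) = £21,090,906.40 ÷ £7,431,806.40 = 2.8379.
EPS therefore changes by 2.8379 × (+22.6%) = +64.1%.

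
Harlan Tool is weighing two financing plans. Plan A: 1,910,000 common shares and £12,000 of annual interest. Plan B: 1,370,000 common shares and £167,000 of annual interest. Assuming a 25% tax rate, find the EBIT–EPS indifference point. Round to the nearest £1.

£560,241

At indifference, (EBIT − 12,000)(1 − t)/1,910,000 = (EBIT − 167,000)(1 − t)/1,370,000.
Cancelling (1 − t) and cross-multiplying: 1,370,000·(EBIT − 12,000) = 1,910,000·(EBIT − 167,000).
Solving, EBIT = (167,000·1,910,000 − 12,000·1,370,000) / (1,910,000 − 1,370,000) = 302,530,000,000 / 540,000 = 560,240.74.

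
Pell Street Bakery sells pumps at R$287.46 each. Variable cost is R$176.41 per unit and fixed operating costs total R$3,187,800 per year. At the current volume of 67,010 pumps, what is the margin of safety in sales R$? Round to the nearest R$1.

R$11,010,871

Contribution margin per unit = R$287.46 − R$176.41 = R$111.05. Break-even units = R$3,187,800 ÷ R$111.05 = 28,705.99; break-even revenue = 28,705.99 × R$287.46 = R$8,251,823.39.
Actual sales revenue = 67,010 × R$287.46 = R$19,262,694.60.
Margin of safety = R$19,262,694.60 − R$8,251,823.39 = R$11,010,871.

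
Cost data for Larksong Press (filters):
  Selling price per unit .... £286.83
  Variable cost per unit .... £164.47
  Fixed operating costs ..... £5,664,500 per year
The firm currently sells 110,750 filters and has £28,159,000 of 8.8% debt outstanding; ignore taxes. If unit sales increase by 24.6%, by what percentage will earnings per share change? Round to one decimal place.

Contribution at this volume is 110,750 × £122.36 = £13,551,370.00.
Operating income = contribution − fixed costs = £13,551,370.00 − £5,664,500 = £7,886,870.00.
After interest of £2,477,992.00, pre-tax earnings = £5,408,878.00.
DCL = total CM / (EBIT − I) = £13,551,370.00 / £5,408,878.00 = 2.5054.
EPS therefore changes by 2.5054 × (+24.6%) = +61.6%.

+61.6%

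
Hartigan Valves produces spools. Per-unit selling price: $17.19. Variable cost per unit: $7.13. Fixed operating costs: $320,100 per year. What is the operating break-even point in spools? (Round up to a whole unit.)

Each unit contributes $17.19 − $7.13 = $10.06.
Break-even Q = $320,100 / $10.06 = 31,819.09 → 31,820 spools.

31,820 spools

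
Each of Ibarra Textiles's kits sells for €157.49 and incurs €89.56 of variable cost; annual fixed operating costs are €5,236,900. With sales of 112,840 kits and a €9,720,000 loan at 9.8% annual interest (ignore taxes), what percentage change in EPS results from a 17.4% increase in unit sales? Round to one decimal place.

+90.4%

At 112,840 units, contribution = 112,840 × €67.93 = €7,665,221.20.
Operating income = contribution − fixed costs = €7,665,221.20 − €5,236,900 = €2,428,321.20.
After interest of €952,560.00, pre-tax earnings = €1,475,761.20.
Degree of combined leverage = contribution ÷ (EBIT − I) = €7,665,221.20 ÷ €1,475,761.20 = 5.1941.
%ΔEPS = DCL × %ΔSales = 5.1941 × +17.4% = +90.4%.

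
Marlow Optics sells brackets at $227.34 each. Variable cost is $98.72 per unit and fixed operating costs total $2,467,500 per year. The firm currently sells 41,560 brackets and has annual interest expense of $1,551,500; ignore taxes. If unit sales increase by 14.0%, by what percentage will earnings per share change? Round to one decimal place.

+56.4%

Contribution at this volume is 41,560 × $128.62 = $5,345,447.20.
EBIT = $5,345,447.20 − $2,467,500 = $2,877,947.20.
After interest of $1,551,500.00, pre-tax earnings = $1,326,447.20.
Degree of combined leverage = contribution ÷ (EBIT − I) = $5,345,447.20 ÷ $1,326,447.20 = 4.0299.
%ΔEPS = DCL × %ΔSales = 4.0299 × +14.0% = +56.4%.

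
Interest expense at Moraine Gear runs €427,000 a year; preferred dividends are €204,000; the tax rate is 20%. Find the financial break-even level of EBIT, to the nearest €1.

Preferred dividends are paid after tax, so their pre-tax equivalent is €204,000 ÷ (1 − 0.20) = €255,000.00.
EPS = 0 when EBIT covers interest plus the pre-tax preferred burden: €427,000 + €255,000.00 = €682,000.00.

€682,000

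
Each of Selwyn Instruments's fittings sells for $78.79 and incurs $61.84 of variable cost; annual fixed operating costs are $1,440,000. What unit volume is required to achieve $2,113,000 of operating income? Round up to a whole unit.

209,617 fittings

Unit CM = price − variable cost = $78.79 − $61.84 = $16.95.
Required volume = (fixed costs + target profit) ÷ CM = ($1,440,000 + $2,113,000) ÷ $16.95 = 209,616.52, so 209,617 fittings.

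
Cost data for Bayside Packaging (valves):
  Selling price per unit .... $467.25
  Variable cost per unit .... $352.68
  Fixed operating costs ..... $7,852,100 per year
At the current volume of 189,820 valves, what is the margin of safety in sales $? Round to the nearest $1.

Unit CM = price − variable cost = $467.25 − $352.68 = $114.57. Break-even units = $7,852,100 ÷ $114.57 = 68,535.39; break-even revenue = 68,535.39 × $467.25 = $32,023,162.48.
Actual sales revenue = 189,820 × $467.25 = $88,693,395.00.
Margin of safety = $88,693,395.00 − $32,023,162.48 = $56,670,233.

$56,670,233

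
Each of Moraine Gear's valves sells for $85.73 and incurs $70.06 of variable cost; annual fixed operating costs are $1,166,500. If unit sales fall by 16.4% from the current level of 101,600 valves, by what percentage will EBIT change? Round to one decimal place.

Contribution at this volume is 101,600 × $15.67 = $1,592,072.00.
EBIT = $1,592,072.00 − $1,166,500 = $425,572.00.
DOL = contribution ÷ EBIT = $1,592,072.00 ÷ $425,572.00 = 3.7410.
Operating income changes by 3.7410 × -16.4% = -61.4%.

-61.4%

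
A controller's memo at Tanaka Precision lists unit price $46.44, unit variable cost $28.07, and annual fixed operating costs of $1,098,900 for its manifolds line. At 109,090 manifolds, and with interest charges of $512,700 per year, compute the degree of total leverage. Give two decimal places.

5.11

Total contribution margin = 109,090 × $18.37 = $2,003,983.30.
EBIT = $2,003,983.30 − $1,098,900 = $905,083.30. Interest = $512,700.00, so EBIT − I = $392,383.30.
Degree of total leverage = total CM / (EBIT − interest) = $2,003,983.30 / $392,383.30 = 5.1072.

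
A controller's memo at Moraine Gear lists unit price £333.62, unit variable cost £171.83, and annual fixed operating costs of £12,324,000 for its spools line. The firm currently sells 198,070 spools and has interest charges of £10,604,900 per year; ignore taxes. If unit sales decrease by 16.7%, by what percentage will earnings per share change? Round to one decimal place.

-58.7%

Contribution at this volume is 198,070 × £161.79 = £32,045,745.30.
EBIT = £32,045,745.30 − £12,324,000 = £19,721,745.30.
Interest = £10,604,900.00, so EBIT − I = £9,116,845.30.
Degree of combined leverage = contribution ÷ (EBIT − I) = £32,045,745.30 ÷ £9,116,845.30 = 3.5150.
%ΔEPS = DCL × %ΔSales = 3.5150 × -16.7% = -58.7%.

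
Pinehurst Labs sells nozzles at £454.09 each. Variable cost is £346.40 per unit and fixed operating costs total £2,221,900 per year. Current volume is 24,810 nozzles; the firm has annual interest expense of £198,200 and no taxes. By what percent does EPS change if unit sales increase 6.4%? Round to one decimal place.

Contribution at this volume is 24,810 × £107.69 = £2,671,788.90.
Subtracting fixed costs: EBIT = £2,671,788.90 − £2,221,900 = £449,888.90.
After interest of £198,200.00, pre-tax earnings = £251,688.90.
DCL = total CM / (EBIT − I) = £2,671,788.90 / £251,688.90 = 10.6154.
EPS therefore changes by 10.6154 × (+6.4%) = +67.9%.

+67.9%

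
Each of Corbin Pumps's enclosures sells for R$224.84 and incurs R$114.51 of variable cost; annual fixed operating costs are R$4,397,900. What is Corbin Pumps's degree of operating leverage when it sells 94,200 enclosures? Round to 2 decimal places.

1.73

Contribution at this volume is 94,200 × R$110.33 = R$10,393,086.00.
EBIT = R$10,393,086.00 − R$4,397,900 = R$5,995,186.00.
Degree of operating leverage = R$10,393,086.00 / R$5,995,186.00 = 1.7336.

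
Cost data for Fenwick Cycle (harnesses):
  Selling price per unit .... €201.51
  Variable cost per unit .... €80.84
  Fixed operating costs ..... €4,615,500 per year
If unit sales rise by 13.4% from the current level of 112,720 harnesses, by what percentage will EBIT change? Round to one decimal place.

+20.3%

At 112,720 units, contribution = 112,720 × €120.67 = €13,601,922.40.
Subtracting fixed costs: EBIT = €13,601,922.40 − €4,615,500 = €8,986,422.40.
DOL = contribution ÷ EBIT = €13,601,922.40 ÷ €8,986,422.40 = 1.5136.
So EBIT moves 1.5136 × (+13.4%) = +20.3%.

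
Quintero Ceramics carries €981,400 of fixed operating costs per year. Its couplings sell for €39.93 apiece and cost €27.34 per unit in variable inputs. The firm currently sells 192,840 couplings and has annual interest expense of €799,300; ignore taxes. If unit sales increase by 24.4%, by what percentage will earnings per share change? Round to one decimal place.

Contribution at this volume is 192,840 × €12.59 = €2,427,855.60.
EBIT = €2,427,855.60 − €981,400 = €1,446,455.60.
After interest of €799,300.00, pre-tax earnings = €647,155.60.
DCL = total CM / (EBIT − I) = €2,427,855.60 / €647,155.60 = 3.7516.
%ΔEPS = DCL × %ΔSales = 3.7516 × +24.4% = +91.5%.

+91.5%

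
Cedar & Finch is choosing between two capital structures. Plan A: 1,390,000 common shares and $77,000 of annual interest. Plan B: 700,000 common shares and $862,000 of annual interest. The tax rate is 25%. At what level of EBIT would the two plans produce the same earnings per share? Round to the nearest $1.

$1,658,377

Set EPS_A = EPS_B: (EBIT − $77,000)(1 − 0.25) ÷ 1,390,000 = (EBIT − $862,000)(1 − 0.25) ÷ 700,000.
Cancelling (1 − t) and cross-multiplying: 700,000·(EBIT − 77,000) = 1,390,000·(EBIT − 862,000).
Solving, EBIT = (862,000·1,390,000 − 77,000·700,000) / (1,390,000 − 700,000) = 1,144,280,000,000 / 690,000 = 1,658,376.81.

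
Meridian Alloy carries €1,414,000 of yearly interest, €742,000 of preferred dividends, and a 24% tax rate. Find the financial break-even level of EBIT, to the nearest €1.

Grossing the preferred dividend up to pre-tax terms: €742,000 / (1 − 0.24) = €976,315.79.
EPS = 0 when EBIT covers interest plus the pre-tax preferred burden: €1,414,000 + €976,315.79 = €2,390,315.79.

€2,390,316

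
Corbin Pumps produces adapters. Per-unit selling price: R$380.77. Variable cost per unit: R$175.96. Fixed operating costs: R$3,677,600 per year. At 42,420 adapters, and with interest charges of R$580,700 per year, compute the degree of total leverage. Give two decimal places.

1.96

Total contribution margin = 42,420 × R$204.81 = R$8,688,040.20.
Subtracting fixed costs: EBIT = R$8,688,040.20 − R$3,677,600 = R$5,010,440.20. Interest = R$580,700.00, so EBIT − I = R$4,429,740.20.
DCL = contribution ÷ (EBIT − I) = R$8,688,040.20 ÷ R$4,429,740.20 = 1.9613.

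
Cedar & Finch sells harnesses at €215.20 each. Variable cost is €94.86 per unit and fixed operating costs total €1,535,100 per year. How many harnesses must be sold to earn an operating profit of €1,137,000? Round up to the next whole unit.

Unit CM = price − variable cost = €215.20 − €94.86 = €120.34.
Units = (FC + target) / CM = (€1,535,100 + €1,137,000) / €120.34 = 22,204.59, so 22,205 harnesses.

22,205 harnesses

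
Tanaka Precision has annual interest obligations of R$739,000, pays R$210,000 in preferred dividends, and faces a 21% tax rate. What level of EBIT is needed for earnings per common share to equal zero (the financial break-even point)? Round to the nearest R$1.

Preferred dividends are paid after tax, so their pre-tax equivalent is R$210,000 ÷ (1 − 0.21) = R$265,822.78.
Financial break-even EBIT = interest + D_p ÷ (1 − t) = R$739,000 + R$265,822.78 = R$1,004,822.78.

R$1,004,823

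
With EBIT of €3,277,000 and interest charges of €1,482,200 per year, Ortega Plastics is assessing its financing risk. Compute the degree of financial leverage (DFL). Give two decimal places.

Interest = €1,482,200.00.
DFL = EBIT ÷ (EBIT − I) = €3,277,000 ÷ (€3,277,000 − €1,482,200.00) = €3,277,000 ÷ €1,794,800.00 = 1.8258.

1.83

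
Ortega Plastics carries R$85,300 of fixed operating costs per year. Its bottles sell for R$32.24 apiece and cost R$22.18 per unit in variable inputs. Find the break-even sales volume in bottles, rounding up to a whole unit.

8,480 bottles

Contribution margin per unit = R$32.24 − R$22.18 = R$10.06.
Break-even volume = fixed costs ÷ CM per unit = R$85,300 ÷ R$10.06 = 8,479.13, so 8,480 bottles.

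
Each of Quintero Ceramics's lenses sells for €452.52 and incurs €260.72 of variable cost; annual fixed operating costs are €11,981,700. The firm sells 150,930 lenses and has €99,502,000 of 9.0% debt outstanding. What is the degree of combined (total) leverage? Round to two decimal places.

3.61

Total contribution margin = 150,930 × €191.80 = €28,948,374.00.
Subtracting fixed costs: EBIT = €28,948,374.00 − €11,981,700 = €16,966,674.00. Interest = €8,955,180.00.
DOL = €28,948,374.00 ÷ €16,966,674.00 = 1.7062; DFL = €16,966,674.00 ÷ €8,011,494.00 = 2.1178.
DCL = DOL × DFL = 1.7062 × 2.1178 = 3.6134.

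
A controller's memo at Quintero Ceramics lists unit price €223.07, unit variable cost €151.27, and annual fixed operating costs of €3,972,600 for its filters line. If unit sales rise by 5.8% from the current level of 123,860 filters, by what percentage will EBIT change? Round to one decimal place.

+10.5%

Total contribution margin = 123,860 × €71.80 = €8,893,148.00.
EBIT = €8,893,148.00 − €3,972,600 = €4,920,548.00.
DOL = contribution ÷ EBIT = €8,893,148.00 ÷ €4,920,548.00 = 1.8073.
So EBIT moves 1.8073 × (+5.8%) = +10.5%.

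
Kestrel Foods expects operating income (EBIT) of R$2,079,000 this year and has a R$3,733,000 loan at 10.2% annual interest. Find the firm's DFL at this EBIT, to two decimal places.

1.22

Annual interest charges come to R$380,766.00.
Degree of financial leverage = EBIT / (EBIT − interest) = R$2,079,000 / R$1,698,234.00 = 1.2242.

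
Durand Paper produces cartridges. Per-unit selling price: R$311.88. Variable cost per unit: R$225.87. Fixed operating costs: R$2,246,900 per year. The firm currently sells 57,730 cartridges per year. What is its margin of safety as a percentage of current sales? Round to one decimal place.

Unit CM = price − variable cost = R$311.88 − R$225.87 = R$86.01. Break-even units = R$2,246,900 ÷ R$86.01 = 26,123.71; break-even revenue = 26,123.71 × R$311.88 = R$8,147,461.60.
Current sales = 57,730 × R$311.88 = R$18,004,832.40.
Margin of safety = (R$18,004,832.40 − R$8,147,461.60) ÷ R$18,004,832.40 = 54.7%.

54.7%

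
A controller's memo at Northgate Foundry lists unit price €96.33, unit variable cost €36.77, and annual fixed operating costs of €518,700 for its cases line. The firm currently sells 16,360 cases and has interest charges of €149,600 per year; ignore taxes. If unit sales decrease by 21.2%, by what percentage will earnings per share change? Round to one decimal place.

-67.5%

Total contribution margin = 16,360 × €59.56 = €974,401.60.
EBIT = €974,401.60 − €518,700 = €455,701.60.
After interest of €149,600.00, pre-tax earnings = €306,101.60.
DCL = total CM / (EBIT − I) = €974,401.60 / €306,101.60 = 3.1833.
%ΔEPS = DCL × %ΔSales = 3.1833 × -21.2% = -67.5%.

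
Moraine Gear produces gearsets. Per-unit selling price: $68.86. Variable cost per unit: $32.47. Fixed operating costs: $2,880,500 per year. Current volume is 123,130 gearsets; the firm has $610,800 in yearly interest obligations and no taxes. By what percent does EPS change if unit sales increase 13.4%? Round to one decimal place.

+60.7%

Total contribution margin = 123,130 × $36.39 = $4,480,700.70.
Operating income = contribution − fixed costs = $4,480,700.70 − $2,880,500 = $1,600,200.70.
After interest of $610,800.00, pre-tax earnings = $989,400.70.
DCL = total CM / (EBIT − I) = $4,480,700.70 / $989,400.70 = 4.5287.
%ΔEPS = DCL × %ΔSales = 4.5287 × +13.4% = +60.7%.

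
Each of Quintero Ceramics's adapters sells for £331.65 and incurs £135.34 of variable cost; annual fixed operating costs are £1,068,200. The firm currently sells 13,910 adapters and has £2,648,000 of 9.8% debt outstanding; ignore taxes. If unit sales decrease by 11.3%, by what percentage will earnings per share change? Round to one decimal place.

Contribution at this volume is 13,910 × £196.31 = £2,730,672.10.
Operating income = contribution − fixed costs = £2,730,672.10 − £1,068,200 = £1,662,472.10.
After interest of £259,504.00, pre-tax earnings = £1,402,968.10.
DCL = total CM / (EBIT − I) = £2,730,672.10 / £1,402,968.10 = 1.9464.
%ΔEPS = DCL × %ΔSales = 1.9464 × -11.3% = -22.0%.

-22.0%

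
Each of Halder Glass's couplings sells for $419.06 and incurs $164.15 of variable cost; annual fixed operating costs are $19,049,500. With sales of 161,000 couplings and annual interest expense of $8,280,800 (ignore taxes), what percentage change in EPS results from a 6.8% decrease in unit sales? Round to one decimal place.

-20.4%

Contribution at this volume is 161,000 × $254.91 = $41,040,510.00.
Operating income = contribution − fixed costs = $41,040,510.00 − $19,049,500 = $21,991,010.00.
Interest = $8,280,800.00, so EBIT − I = $13,710,210.00.
DCL = total CM / (EBIT − I) = $41,040,510.00 / $13,710,210.00 = 2.9934.
%ΔEPS = DCL × %ΔSales = 2.9934 × -6.8% = -20.4%.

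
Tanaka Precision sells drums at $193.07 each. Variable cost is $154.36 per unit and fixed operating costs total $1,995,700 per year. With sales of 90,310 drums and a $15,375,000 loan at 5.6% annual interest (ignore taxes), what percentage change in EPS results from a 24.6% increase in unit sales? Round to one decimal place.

At 90,310 units, contribution = 90,310 × $38.71 = $3,495,900.10.
Subtracting fixed costs: EBIT = $3,495,900.10 − $1,995,700 = $1,500,200.10.
Interest = $861,000.00, so EBIT − I = $639,200.10.
Degree of combined leverage = contribution ÷ (EBIT − I) = $3,495,900.10 ÷ $639,200.10 = 5.4692.
%ΔEPS = DCL × %ΔSales = 5.4692 × +24.6% = +134.5%.

+134.5%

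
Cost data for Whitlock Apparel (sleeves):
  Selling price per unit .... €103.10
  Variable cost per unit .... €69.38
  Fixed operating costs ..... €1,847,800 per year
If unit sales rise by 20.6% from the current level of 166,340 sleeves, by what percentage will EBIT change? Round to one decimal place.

At 166,340 units, contribution = 166,340 × €33.72 = €5,608,984.80.
Subtracting fixed costs: EBIT = €5,608,984.80 − €1,847,800 = €3,761,184.80.
DOL = contribution ÷ EBIT = €5,608,984.80 ÷ €3,761,184.80 = 1.4913.
Operating income changes by 1.4913 × +20.6% = +30.7%.

+30.7%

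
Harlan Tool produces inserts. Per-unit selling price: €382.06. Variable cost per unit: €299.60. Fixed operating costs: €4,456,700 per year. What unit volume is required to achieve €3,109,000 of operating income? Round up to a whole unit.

91,750 inserts

Unit CM = price − variable cost = €382.06 − €299.60 = €82.46.
Required volume = (fixed costs + target profit) ÷ CM = (€4,456,700 + €3,109,000) ÷ €82.46 = 91,749.94, so 91,750 inserts.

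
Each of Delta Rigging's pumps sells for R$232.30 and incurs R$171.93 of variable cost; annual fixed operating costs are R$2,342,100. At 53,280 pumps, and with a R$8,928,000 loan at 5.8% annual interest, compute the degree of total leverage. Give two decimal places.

9.02

Total contribution margin = 53,280 × R$60.37 = R$3,216,513.60.
Operating income = contribution − fixed costs = R$3,216,513.60 − R$2,342,100 = R$874,413.60. Interest = R$517,824.00.
DOL = R$3,216,513.60 ÷ R$874,413.60 = 3.6785; DFL = R$874,413.60 ÷ R$356,589.60 = 2.4522.
DCL = DOL × DFL = 3.6785 × 2.4522 = 9.0204.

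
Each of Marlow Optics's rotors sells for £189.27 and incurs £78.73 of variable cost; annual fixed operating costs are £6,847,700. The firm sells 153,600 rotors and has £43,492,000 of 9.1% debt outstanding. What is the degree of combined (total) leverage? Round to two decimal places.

2.75

Contribution at this volume is 153,600 × £110.54 = £16,978,944.00.
Operating income = contribution − fixed costs = £16,978,944.00 − £6,847,700 = £10,131,244.00. Interest = £3,957,772.00.
DOL = £16,978,944.00 ÷ £10,131,244.00 = 1.6759; DFL = £10,131,244.00 ÷ £6,173,472.00 = 1.6411.
Combined leverage = 1.6759 × 1.6411 = 2.7503.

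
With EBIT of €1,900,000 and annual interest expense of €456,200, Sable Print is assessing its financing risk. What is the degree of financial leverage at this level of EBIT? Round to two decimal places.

Interest = €456,200.00.
Degree of financial leverage = EBIT / (EBIT − interest) = €1,900,000 / €1,443,800.00 = 1.3160.

1.32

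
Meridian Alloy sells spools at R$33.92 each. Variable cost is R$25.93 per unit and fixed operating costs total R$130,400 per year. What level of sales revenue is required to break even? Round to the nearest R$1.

Contribution margin per unit = R$33.92 − R$25.93 = R$7.99, a CM ratio of R$7.99 ÷ R$33.92 = 0.2356.
Break-even revenue = fixed costs × price ÷ CM = R$130,400 × R$33.92 ÷ R$7.99 = R$553,588.

R$553,588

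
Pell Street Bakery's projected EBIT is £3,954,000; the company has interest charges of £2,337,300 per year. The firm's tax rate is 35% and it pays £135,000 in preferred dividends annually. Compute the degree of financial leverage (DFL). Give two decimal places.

Annual interest charges come to £2,337,300.00.
Pre-tax preferred-dividend burden = £135,000 ÷ (1 − 0.35) = £207,692.31.
DFL = EBIT ÷ [EBIT − I − D_p/(1−t)] = £3,954,000 ÷ [£3,954,000 − £2,337,300.00 − £207,692.31] = £3,954,000 ÷ £1,409,007.69 = 2.8062.

2.81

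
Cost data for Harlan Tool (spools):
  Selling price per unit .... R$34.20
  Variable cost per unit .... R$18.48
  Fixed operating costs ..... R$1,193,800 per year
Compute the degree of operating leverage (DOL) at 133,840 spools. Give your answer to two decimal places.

Total contribution margin = 133,840 × R$15.72 = R$2,103,964.80.
Operating income = contribution − fixed costs = R$2,103,964.80 − R$1,193,800 = R$910,164.80.
So DOL = total CM / EBIT = R$2,103,964.80 / R$910,164.80 = 2.3116.

2.31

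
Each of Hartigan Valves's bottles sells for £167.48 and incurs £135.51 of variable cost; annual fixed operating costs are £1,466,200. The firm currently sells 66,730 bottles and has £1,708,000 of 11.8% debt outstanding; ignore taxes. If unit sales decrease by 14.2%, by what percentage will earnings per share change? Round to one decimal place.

Total contribution margin = 66,730 × £31.97 = £2,133,358.10.
Operating income = contribution − fixed costs = £2,133,358.10 − £1,466,200 = £667,158.10.
After interest of £201,544.00, pre-tax earnings = £465,614.10.
Degree of combined leverage = contribution ÷ (EBIT − I) = £2,133,358.10 ÷ £465,614.10 = 4.5818.
EPS therefore changes by 4.5818 × (-14.2%) = -65.1%.

-65.1%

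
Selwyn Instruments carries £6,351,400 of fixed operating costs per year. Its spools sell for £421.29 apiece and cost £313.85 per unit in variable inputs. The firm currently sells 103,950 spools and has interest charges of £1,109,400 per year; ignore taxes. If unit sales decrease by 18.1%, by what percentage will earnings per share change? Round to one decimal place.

Total contribution margin = 103,950 × £107.44 = £11,168,388.00.
Operating income = contribution − fixed costs = £11,168,388.00 − £6,351,400 = £4,816,988.00.
Interest = £1,109,400.00, so EBIT − I = £3,707,588.00.
Degree of combined leverage = contribution ÷ (EBIT − I) = £11,168,388.00 ÷ £3,707,588.00 = 3.0123.
EPS therefore changes by 3.0123 × (-18.1%) = -54.5%.

-54.5%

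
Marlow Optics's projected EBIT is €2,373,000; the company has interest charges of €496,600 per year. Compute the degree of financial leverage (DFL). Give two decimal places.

Interest = €496,600.00.
DFL = EBIT ÷ (EBIT − I) = €2,373,000 ÷ (€2,373,000 − €496,600.00) = €2,373,000 ÷ €1,876,400.00 = 1.2647.

1.26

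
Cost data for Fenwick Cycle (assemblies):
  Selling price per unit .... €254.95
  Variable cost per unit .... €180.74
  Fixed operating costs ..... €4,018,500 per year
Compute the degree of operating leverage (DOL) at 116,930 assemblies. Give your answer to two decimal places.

At 116,930 units, contribution = 116,930 × €74.21 = €8,677,375.30.
EBIT = €8,677,375.30 − €4,018,500 = €4,658,875.30.
Degree of operating leverage = €8,677,375.30 / €4,658,875.30 = 1.8625.

1.86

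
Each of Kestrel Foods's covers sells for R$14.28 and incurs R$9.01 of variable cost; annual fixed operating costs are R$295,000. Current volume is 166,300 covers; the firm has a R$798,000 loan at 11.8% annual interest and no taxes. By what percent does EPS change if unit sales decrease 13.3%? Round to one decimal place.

-23.9%

Total contribution margin = 166,300 × R$5.27 = R$876,401.00.
Subtracting fixed costs: EBIT = R$876,401.00 − R$295,000 = R$581,401.00.
After interest of R$94,164.00, pre-tax earnings = R$487,237.00.
Degree of combined leverage = contribution ÷ (EBIT − I) = R$876,401.00 ÷ R$487,237.00 = 1.7987.
EPS therefore changes by 1.7987 × (-13.3%) = -23.9%.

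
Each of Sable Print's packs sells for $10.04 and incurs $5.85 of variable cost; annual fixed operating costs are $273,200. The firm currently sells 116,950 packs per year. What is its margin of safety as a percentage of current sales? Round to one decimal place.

44.2%

Contribution margin per unit = $10.04 − $5.85 = $4.19. Break-even units = $273,200 ÷ $4.19 = 65,202.86; break-even revenue = 65,202.86 × $10.04 = $654,636.75.
Actual sales revenue = 116,950 × $10.04 = $1,174,178.00.
Margin of safety = ($1,174,178.00 − $654,636.75) ÷ $1,174,178.00 = 44.2%.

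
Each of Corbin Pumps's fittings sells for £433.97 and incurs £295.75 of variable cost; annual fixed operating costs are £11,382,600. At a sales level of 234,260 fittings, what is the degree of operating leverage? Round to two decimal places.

Contribution at this volume is 234,260 × £138.22 = £32,379,417.20.
Subtracting fixed costs: EBIT = £32,379,417.20 − £11,382,600 = £20,996,817.20.
So DOL = total CM / EBIT = £32,379,417.20 / £20,996,817.20 = 1.5421.

1.54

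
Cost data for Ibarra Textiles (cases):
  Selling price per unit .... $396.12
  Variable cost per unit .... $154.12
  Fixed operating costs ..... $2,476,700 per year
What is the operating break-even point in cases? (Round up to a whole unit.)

Unit CM = price − variable cost = $396.12 − $154.12 = $242.00.
Break-even volume = fixed costs ÷ CM per unit = $2,476,700 ÷ $242.00 = 10,234.30, so 10,235 cases.

10,235 cases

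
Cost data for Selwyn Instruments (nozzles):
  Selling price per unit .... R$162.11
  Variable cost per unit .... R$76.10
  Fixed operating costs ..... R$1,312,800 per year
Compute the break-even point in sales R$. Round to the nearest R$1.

R$2,474,340

CM per unit = R$162.11 − R$76.10 = R$86.01; CM ratio = R$86.01 / R$162.11 = 0.5306.
Break-even sales = FC ÷ CM ratio = R$1,312,800 × R$162.11 / R$86.01 = R$2,474,340.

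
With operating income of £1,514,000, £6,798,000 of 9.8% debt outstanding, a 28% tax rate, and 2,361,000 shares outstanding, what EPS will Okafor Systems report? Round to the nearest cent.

£0.26

Interest = £666,204.00, so EBT = £1,514,000 − £666,204.00 = £847,796.00.
Net income = £847,796.00 × (1 − 0.28) = £610,413.12.
Per share: £610,413.12 / 2,361,000 shares = £0.26.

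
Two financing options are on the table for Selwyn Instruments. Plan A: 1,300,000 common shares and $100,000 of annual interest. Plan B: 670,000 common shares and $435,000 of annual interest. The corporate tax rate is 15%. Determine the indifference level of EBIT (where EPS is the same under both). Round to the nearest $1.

$791,270

Set EPS_A = EPS_B: (EBIT − $100,000)(1 − 0.15) ÷ 1,300,000 = (EBIT − $435,000)(1 − 0.15) ÷ 670,000.
The (1 − t) factor cancels: (EBIT − 100,000) × 670,000 = (EBIT − 435,000) × 1,300,000.
EBIT × (1,300,000 − 670,000) = 435,000 × 1,300,000 − 100,000 × 670,000 = 498,500,000,000, so EBIT = 498,500,000,000 ÷ 630,000 = 791,269.84.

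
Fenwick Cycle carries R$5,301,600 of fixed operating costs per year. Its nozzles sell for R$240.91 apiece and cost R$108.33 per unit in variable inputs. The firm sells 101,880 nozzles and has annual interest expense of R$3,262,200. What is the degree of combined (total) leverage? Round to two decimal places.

2.73

Contribution at this volume is 101,880 × R$132.58 = R$13,507,250.40.
Operating income = contribution − fixed costs = R$13,507,250.40 − R$5,301,600 = R$8,205,650.40. Interest = R$3,262,200.00.
DOL = R$13,507,250.40 ÷ R$8,205,650.40 = 1.6461; DFL = R$8,205,650.40 ÷ R$4,943,450.40 = 1.6599.
Combined leverage = 1.6461 × 1.6599 = 2.7324.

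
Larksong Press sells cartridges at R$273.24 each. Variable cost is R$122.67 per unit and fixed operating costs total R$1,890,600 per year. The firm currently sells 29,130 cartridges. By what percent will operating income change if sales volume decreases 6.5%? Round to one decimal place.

Contribution at this volume is 29,130 × R$150.57 = R$4,386,104.10.
Operating income = contribution − fixed costs = R$4,386,104.10 − R$1,890,600 = R$2,495,504.10.
Degree of operating leverage = R$4,386,104.10 / R$2,495,504.10 = 1.7576.
%ΔEBIT = DOL × %ΔSales = 1.7576 × -6.5% = -11.4%.

-11.4%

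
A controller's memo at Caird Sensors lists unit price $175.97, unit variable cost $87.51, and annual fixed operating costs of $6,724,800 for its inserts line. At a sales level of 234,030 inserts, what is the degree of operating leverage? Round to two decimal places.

1.48

Total contribution margin = 234,030 × $88.46 = $20,702,293.80.
EBIT = $20,702,293.80 − $6,724,800 = $13,977,493.80.
So DOL = total CM / EBIT = $20,702,293.80 / $13,977,493.80 = 1.4811.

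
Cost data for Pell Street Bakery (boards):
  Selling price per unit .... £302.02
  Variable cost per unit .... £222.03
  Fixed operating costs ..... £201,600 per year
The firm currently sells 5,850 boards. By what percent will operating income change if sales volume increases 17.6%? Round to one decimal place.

Contribution at this volume is 5,850 × £79.99 = £467,941.50.
EBIT = £467,941.50 − £201,600 = £266,341.50.
Degree of operating leverage = £467,941.50 / £266,341.50 = 1.7569.
So EBIT moves 1.7569 × (+17.6%) = +30.9%.

+30.9%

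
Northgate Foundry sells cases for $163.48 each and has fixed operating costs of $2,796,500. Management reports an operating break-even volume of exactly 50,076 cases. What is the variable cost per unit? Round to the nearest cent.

$107.63

Contribution per unit must be FC / Q = $2,796,500 / 50,076 = $55.8451.
Variable cost per unit = $163.48 − $55.8451 = $107.63.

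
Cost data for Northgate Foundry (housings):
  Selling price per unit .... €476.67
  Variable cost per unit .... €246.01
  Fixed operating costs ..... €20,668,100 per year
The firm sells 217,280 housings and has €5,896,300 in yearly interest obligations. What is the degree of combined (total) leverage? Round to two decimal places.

2.13

Contribution at this volume is 217,280 × €230.66 = €50,117,804.80.
Subtracting fixed costs: EBIT = €50,117,804.80 − €20,668,100 = €29,449,704.80. Interest = €5,896,300.00, so EBIT − I = €23,553,404.80.
Degree of total leverage = total CM / (EBIT − interest) = €50,117,804.80 / €23,553,404.80 = 2.1278.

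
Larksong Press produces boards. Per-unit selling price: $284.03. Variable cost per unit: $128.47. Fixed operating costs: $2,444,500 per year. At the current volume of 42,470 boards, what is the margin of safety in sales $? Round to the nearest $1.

$7,599,452

Unit CM = price − variable cost = $284.03 − $128.47 = $155.56. Break-even units = $2,444,500 ÷ $155.56 = 15,714.19; break-even revenue = 15,714.19 × $284.03 = $4,463,302.49.
Actual sales revenue = 42,470 × $284.03 = $12,062,754.10.
Margin of safety = $12,062,754.10 − $4,463,302.49 = $7,599,452.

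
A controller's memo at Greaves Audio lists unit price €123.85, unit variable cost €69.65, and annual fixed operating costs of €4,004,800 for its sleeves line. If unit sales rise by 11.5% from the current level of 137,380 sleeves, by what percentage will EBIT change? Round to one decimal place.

+24.9%

At 137,380 units, contribution = 137,380 × €54.20 = €7,445,996.00.
Subtracting fixed costs: EBIT = €7,445,996.00 − €4,004,800 = €3,441,196.00.
Degree of operating leverage = €7,445,996.00 / €3,441,196.00 = 2.1638.
Operating income changes by 2.1638 × +11.5% = +24.9%.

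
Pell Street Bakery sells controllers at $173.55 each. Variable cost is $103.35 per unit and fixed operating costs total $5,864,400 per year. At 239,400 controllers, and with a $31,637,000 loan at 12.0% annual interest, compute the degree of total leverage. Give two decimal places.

2.35

Contribution at this volume is 239,400 × $70.20 = $16,805,880.00.
Operating income = contribution − fixed costs = $16,805,880.00 − $5,864,400 = $10,941,480.00. Interest = $3,796,440.00, so EBIT − I = $7,145,040.00.
Degree of total leverage = total CM / (EBIT − interest) = $16,805,880.00 / $7,145,040.00 = 2.3521.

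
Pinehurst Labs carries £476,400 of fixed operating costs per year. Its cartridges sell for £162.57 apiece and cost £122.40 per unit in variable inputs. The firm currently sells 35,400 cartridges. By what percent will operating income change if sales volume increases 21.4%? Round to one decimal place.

+32.2%

At 35,400 units, contribution = 35,400 × £40.17 = £1,422,018.00.
Operating income = contribution − fixed costs = £1,422,018.00 − £476,400 = £945,618.00.
DOL = contribution ÷ EBIT = £1,422,018.00 ÷ £945,618.00 = 1.5038.
%ΔEBIT = DOL × %ΔSales = 1.5038 × +21.4% = +32.2%.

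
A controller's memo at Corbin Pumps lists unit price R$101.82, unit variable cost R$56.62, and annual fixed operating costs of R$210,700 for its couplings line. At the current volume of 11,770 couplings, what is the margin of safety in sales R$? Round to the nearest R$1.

R$723,787

Each unit contributes R$101.82 − R$56.62 = R$45.20. Break-even units = R$210,700 ÷ R$45.20 = 4,661.50; break-even revenue = 4,661.50 × R$101.82 = R$474,634.38.
Actual sales revenue = 11,770 × R$101.82 = R$1,198,421.40.
Margin of safety = R$1,198,421.40 − R$474,634.38 = R$723,787.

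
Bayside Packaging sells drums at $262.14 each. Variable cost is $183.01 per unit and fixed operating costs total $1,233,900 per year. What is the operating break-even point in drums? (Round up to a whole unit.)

15,594 drums

Each unit contributes $262.14 − $183.01 = $79.13.
Break-even volume = fixed costs ÷ CM per unit = $1,233,900 ÷ $79.13 = 15,593.33, so 15,594 drums.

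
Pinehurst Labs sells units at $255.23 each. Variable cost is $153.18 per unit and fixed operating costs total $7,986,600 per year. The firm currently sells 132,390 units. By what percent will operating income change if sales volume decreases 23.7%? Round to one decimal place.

At 132,390 units, contribution = 132,390 × $102.05 = $13,510,399.50.
Operating income = contribution − fixed costs = $13,510,399.50 − $7,986,600 = $5,523,799.50.
So DOL = total CM / EBIT = $13,510,399.50 / $5,523,799.50 = 2.4459.
Operating income changes by 2.4459 × -23.7% = -58.0%.

-58.0%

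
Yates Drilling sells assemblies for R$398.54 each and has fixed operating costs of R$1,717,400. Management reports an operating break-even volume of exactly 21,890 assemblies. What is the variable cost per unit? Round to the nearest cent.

R$320.08

At break-even, FC = Q × (P − VC), so P − VC = R$1,717,400 ÷ 21,890 = R$78.4559.
Variable cost per unit = R$398.54 − R$78.4559 = R$320.08.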